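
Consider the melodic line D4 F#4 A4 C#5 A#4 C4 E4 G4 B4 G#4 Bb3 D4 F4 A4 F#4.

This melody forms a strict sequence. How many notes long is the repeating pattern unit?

5

Try groups of 5 (3 cells in 15 notes):
D4 F#4 A4 C#5 A#4 | C4 E4 G4 B4 G#4 | Bb3 D4 F4 A4 F#4
That's a consistent down a 2nd shift per cell, and no other grouping gives one.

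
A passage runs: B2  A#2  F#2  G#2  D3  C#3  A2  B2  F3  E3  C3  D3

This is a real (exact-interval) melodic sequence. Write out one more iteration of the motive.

Taking 4-note groups, the heads are B2, D3, F3: the pattern moves up a 3rd.
So cell 4 is Ab3 G3 Eb3 F3.

Ab3 G3 Eb3 F3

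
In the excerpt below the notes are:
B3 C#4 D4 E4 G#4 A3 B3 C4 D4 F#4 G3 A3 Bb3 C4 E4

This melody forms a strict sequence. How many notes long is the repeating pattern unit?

15 notes total. Splitting into 3 groups of 5:
B3 C#4 D4 E4 G#4 | A3 B3 C4 D4 F#4 | G3 A3 Bb3 C4 E4
That's a consistent down a 2nd shift per cell, and no other grouping gives one.

5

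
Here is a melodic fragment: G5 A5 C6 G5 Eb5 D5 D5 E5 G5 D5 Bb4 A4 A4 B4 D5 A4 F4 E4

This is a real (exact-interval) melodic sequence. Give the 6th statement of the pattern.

With a 6-note motive the entries are G5, D5, A4, each down a 4th from the previous.
Carrying on: E4 → B3 → F#3.
So cell 6 is F#3 G#3 B3 F#3 D3 C#3.

F#3 G#3 B3 F#3 D3 C#3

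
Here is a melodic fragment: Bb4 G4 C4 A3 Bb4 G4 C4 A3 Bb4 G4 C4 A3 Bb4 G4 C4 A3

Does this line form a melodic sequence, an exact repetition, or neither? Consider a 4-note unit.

Each 4-note cell is identical (Bb4 G4 C4 A3), restated at the same pitch.

repetition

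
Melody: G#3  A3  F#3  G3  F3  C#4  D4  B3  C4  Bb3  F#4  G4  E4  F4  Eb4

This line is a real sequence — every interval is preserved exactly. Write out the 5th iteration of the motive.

E5 F5 D5 Eb5 Db5

Unit = 5 notes; the statements start on G#3, C#4, F#4, moving up a 4th each time.
Extending up a 4th: B4 → E5.
From E5 the exact shape gives E5 F5 D5 Eb5 Db5.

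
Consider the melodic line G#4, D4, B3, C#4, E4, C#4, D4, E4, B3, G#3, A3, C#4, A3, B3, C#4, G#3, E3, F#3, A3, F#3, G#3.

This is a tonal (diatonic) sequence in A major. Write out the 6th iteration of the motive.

The 7-note cells begin on G#4, E4, C#4 — each down a 3rd from the last.
Carrying on: A3 → F#3 → D3.
So cell 6 is D3 A2 F#2 G#2 B2 G#2 A2.

D3 A2 F#2 G#2 B2 G#2 A2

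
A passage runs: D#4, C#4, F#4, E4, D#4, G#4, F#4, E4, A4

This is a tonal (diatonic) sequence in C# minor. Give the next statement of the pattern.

G#4 F#4 B4

Unit = 3 notes; the statements start on D#4, E4, F#4, moving up a 2nd each time.
So cell 4 is G#4 F#4 B4.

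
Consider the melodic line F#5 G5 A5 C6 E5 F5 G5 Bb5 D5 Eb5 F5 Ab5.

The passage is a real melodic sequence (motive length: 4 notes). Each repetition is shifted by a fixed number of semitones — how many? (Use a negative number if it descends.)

With a 4-note motive the entries are F#5, E5, D5, each down a 2nd from the previous.
Counting half-steps from F#5 to E5: -2.

-2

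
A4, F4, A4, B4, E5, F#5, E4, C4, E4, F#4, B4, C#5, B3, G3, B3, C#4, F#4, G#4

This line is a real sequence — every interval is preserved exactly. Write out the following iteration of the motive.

F#3 D3 F#3 G#3 C#4 D#4

Unit = 6 notes; the statements start on A4, E4, B3, moving down a 4th each time.
Statement 4 starts on F#3 and keeps the same exact contour: F#3 D3 F#3 G#3 C#4 D#4.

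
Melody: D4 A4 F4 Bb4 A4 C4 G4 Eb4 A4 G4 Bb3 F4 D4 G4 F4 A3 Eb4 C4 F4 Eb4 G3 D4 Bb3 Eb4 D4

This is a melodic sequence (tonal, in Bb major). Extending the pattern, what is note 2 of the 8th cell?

A3

With 5-note cells, note 2 of each statement runs A4, G4, F4, Eb4, D4.
Extending down a 2nd: C4 → Bb3 → A3.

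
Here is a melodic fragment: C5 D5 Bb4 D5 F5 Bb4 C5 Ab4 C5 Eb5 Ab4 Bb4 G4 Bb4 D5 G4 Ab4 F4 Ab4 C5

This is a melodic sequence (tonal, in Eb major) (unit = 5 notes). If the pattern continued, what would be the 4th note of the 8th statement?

D4

Grouping in 5s, the 4th note of each cell is D5, C5, Bb4, Ab4.
Carrying that down a 2nd forward: G4 → F4 → Eb4 → D4.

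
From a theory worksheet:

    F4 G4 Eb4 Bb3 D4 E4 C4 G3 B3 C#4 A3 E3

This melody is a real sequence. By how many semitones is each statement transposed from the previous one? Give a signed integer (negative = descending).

The 4-note cells begin on F4, D4, B3 — each down a 3rd from the last.
F4 to D4 spans -3 semitones.

-3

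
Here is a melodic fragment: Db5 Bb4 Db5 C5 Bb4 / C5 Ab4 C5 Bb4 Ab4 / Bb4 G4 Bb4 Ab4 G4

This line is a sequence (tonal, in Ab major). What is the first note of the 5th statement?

The 5-note cells begin on Db5, C5, Bb4 — each down a 2nd from the last.
Continuing: Ab4 → G4. Statement 5 starts on G4.

G4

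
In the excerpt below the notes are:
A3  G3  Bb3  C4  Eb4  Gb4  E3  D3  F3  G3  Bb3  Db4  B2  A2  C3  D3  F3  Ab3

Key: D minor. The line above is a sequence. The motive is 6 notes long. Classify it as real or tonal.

Each cell has the same semitone pattern (-2, 3, 2, 3, 3) — intervals are preserved exactly.
And Eb4 lies outside D minor, so the sequence is real rather than tonal.

real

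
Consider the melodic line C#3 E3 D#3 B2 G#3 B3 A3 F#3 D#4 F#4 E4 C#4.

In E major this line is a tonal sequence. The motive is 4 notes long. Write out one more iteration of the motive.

A4 C#5 B4 G#4

The 4-note cells begin on C#3, G#3, D#4 — each up a 5th from the last.
Statement 4 starts on A4 and keeps the same diatonic contour: A4 C#5 B4 G#4.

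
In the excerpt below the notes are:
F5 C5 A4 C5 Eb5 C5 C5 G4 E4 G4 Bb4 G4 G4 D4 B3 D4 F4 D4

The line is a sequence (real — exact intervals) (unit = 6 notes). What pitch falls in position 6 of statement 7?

F#2

The unit is 6 notes. Position-6 pitches of the 3 shown cells: C5, G4, D4.
Each moves down a 4th. Continuing: A3 → E3 → B2 → F#2.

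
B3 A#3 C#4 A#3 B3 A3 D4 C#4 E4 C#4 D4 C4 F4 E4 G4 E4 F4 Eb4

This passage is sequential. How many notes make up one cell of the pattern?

There are 18 notes; a 6-note unit gives 3 cells:
B3 A#3 C#4 A#3 B3 A3 | D4 C#4 E4 C#4 D4 C4 | F4 E4 G4 E4 F4 Eb4
Every group is a transposition up a 3rd of the one before; no shorter unit works.

6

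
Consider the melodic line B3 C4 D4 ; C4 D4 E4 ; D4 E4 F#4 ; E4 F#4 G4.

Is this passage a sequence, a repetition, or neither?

Each 3-note cell is the previous one transposed up a 2nd.

sequence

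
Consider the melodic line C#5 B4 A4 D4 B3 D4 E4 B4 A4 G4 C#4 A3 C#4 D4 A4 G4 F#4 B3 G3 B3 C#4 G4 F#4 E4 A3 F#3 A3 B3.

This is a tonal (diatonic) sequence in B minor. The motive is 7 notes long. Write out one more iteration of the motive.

Taking 7-note groups, the heads are C#5, B4, A4, G4: the pattern moves down a 2nd.
Statement 5 starts on F#4 and keeps the same diatonic contour: F#4 E4 D4 G3 E3 G3 A3.

F#4 E4 D4 G3 E3 G3 A3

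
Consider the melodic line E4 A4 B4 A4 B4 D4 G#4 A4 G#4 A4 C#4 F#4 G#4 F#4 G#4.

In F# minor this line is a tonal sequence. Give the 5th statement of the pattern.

Taking 5-note groups, the heads are E4, D4, C#4: the pattern moves down a 2nd.
Extending down a 2nd: B3 → A3.
From A3 the diatonic shape gives A3 D4 E4 D4 E4.

A3 D4 E4 D4 E4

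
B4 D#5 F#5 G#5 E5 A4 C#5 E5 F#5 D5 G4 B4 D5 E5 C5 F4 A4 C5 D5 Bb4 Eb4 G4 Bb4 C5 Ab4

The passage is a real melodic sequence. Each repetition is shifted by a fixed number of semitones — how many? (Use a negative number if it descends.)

-2

The 5-note cells begin on B4, A4, G4, F4, Eb4 — each down a 2nd from the last.
B4 to A4 spans -2 semitones.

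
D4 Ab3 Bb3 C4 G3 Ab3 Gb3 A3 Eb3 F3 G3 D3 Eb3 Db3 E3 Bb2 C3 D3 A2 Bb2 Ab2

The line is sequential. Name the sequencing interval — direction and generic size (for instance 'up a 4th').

down a 4th

With a 7-note motive the entries are D4, A3, E3, each down a 4th from the previous.
D4 to A3 is down a 4th.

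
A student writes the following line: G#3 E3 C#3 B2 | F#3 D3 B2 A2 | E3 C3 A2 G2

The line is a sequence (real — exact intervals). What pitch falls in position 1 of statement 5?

With 4-note cells, note 1 of each statement runs G#3, F#3, E3.
Carrying that down a 2nd forward: D3 → C3.

C3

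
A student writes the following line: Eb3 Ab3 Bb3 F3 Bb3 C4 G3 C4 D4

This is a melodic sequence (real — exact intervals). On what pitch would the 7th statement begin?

Taking 3-note groups, the heads are Eb3, F3, G3: the pattern moves up a 2nd.
Continuing: A3 → B3 → C#4 → D#4. Statement 7 starts on D#4.

D#4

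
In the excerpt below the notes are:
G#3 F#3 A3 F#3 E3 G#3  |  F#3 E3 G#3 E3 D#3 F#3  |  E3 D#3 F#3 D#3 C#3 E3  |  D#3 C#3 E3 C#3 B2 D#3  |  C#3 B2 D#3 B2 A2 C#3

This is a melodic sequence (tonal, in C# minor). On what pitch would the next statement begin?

B2

Taking 6-note groups, the heads are G#3, F#3, E3, D#3, C#3: the pattern moves down a 2nd.
The next head, down a 2nd from C#3, is B2.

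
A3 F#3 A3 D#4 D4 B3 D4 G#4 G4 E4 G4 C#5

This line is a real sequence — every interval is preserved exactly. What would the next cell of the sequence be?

With a 4-note motive the entries are A3, D4, G4, each up a 4th from the previous.
From C5 the exact shape gives C5 A4 C5 F#5.

C5 A4 C5 F#5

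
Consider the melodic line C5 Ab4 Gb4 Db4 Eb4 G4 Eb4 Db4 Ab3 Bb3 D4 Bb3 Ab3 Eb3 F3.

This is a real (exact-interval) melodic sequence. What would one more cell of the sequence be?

A3 F3 Eb3 Bb2 C3

Unit = 5 notes; the statements start on C5, G4, D4, moving down a 4th each time.
From A3 the exact shape gives A3 F3 Eb3 Bb2 C3.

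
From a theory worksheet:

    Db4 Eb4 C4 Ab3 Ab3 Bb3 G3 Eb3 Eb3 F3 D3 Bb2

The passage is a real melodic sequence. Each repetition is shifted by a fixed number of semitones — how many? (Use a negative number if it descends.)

Unit = 4 notes; the statements start on Db4, Ab3, Eb3, moving down a 4th each time.
Db4 to Ab3 spans -5 semitones.

-5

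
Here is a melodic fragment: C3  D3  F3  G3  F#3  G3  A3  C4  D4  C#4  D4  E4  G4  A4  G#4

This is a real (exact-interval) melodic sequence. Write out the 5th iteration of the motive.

E5 F#5 A5 B5 A#5

Unit = 5 notes; the statements start on C3, G3, D4, moving up a 5th each time.
Carrying on: A4 → E5.
From E5 the exact shape gives E5 F#5 A5 B5 A#5.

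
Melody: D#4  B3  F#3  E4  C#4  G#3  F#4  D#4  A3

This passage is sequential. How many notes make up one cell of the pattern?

There are 9 notes; a 3-note unit gives 3 cells:
D#4 B3 F#3 | E4 C#4 G#3 | F#4 D#4 A3
Each cell is the previous one up a 2nd — so the unit is 3 notes.

3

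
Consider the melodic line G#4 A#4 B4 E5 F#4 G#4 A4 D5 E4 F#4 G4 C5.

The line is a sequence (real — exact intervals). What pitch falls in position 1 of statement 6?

Bb3

The unit is 4 notes. Position-1 pitches of the 3 shown cells: G#4, F#4, E4.
Carrying that down a 2nd forward: D4 → C4 → Bb3.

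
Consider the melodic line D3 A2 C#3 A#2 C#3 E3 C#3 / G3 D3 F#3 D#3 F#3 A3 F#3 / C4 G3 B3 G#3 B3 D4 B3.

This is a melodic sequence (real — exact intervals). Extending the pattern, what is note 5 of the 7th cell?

G5

With 7-note cells, note 5 of each statement runs C#3, F#3, B3.
Extending up a 4th: E4 → A4 → D5 → G5.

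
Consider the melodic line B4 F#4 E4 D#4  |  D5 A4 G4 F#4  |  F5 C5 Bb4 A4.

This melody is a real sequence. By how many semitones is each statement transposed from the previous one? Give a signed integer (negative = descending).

With a 4-note motive the entries are B4, D5, F5, each up a 3rd from the previous.
Counting half-steps from B4 to D5: 3.

3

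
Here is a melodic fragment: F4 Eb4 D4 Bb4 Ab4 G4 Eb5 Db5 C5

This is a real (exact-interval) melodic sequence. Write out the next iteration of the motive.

Ab5 Gb5 F5

The 3-note cells begin on F4, Bb4, Eb5 — each up a 4th from the last.
From Ab5 the exact shape gives Ab5 Gb5 F5.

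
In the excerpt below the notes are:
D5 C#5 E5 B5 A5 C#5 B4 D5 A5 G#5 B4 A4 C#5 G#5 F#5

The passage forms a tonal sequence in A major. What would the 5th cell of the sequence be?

The 5-note cells begin on D5, C#5, B4 — each down a 2nd from the last.
Continuing the starts: A4 → G#4.
Statement 5 starts on G#4 and keeps the same diatonic contour: G#4 F#4 A4 E5 D5.

G#4 F#4 A4 E5 D5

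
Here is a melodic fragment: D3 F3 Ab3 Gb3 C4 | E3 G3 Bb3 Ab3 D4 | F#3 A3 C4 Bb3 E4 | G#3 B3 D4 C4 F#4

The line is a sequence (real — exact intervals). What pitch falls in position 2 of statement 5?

With 5-note cells, note 2 of each statement runs F3, G3, A3, B3.
Each moves up a 2nd; the next is C#4.

C#4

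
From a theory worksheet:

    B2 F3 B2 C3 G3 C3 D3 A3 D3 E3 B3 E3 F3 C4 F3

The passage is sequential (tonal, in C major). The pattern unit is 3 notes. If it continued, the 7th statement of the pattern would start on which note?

A3

Taking 3-note groups, the heads are B2, C3, D3, E3, F3: the pattern moves up a 2nd.
Extending the heads up a 2nd: G3 → A3.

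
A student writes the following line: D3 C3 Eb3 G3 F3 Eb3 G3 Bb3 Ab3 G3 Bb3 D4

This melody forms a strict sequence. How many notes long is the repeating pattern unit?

4

12 notes total. Splitting into 3 groups of 4:
D3 C3 Eb3 G3 | F3 Eb3 G3 Bb3 | Ab3 G3 Bb3 D4
Each cell is the previous one up a 3rd — so the unit is 4 notes.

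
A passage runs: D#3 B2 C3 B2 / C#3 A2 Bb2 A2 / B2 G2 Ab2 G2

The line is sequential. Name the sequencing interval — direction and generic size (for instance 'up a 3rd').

down a 2nd

Taking 4-note groups, the heads are D#3, C#3, B2: the pattern moves down a 2nd.
D#3 to C#3 is down a 2nd.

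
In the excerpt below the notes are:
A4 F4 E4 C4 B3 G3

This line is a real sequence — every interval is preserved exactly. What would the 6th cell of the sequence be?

G#2 E2

Taking 2-note groups, the heads are A4, E4, B3: the pattern moves down a 4th.
Extending down a 4th: F#3 → C#3 → G#2.
From G#2 the exact shape gives G#2 E2.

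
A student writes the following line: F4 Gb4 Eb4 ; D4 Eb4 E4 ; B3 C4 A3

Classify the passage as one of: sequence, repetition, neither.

neither

Note 3 of cell 2 is E4; if this were a sequence it would be C4. No unit length gives a consistent transposition pattern.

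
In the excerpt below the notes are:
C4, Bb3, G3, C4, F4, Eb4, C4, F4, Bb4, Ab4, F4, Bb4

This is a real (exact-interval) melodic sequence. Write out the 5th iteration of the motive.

Unit = 4 notes; the statements start on C4, F4, Bb4, moving up a 4th each time.
Carrying on: Eb5 → Ab5.
From Ab5 the exact shape gives Ab5 Gb5 Eb5 Ab5.

Ab5 Gb5 Eb5 Ab5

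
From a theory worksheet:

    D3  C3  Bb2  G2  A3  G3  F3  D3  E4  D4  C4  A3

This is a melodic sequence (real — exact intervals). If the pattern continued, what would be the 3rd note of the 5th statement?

D5

The unit is 4 notes. Position-3 pitches of the 3 shown cells: Bb2, F3, C4.
Extending up a 5th: G4 → D5.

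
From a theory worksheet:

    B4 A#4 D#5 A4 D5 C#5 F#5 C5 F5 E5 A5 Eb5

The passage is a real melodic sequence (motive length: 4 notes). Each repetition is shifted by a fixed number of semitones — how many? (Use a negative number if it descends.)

The 4-note cells begin on B4, D5, F5 — each up a 3rd from the last.
B4 to D5 spans +3 semitones.

3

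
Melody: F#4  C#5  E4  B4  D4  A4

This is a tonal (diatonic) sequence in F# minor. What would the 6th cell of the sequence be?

A3 E4

Taking 2-note groups, the heads are F#4, E4, D4: the pattern moves down a 2nd.
Extending down a 2nd: C#4 → B3 → A3.
So cell 6 is A3 E4.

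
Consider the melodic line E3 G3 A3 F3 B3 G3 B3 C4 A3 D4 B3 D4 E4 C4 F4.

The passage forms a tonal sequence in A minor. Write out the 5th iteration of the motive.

The 5-note cells begin on E3, G3, B3 — each up a 3rd from the last.
Extending up a 3rd: D4 → F4.
So cell 5 is F4 A4 B4 G4 C5.

F4 A4 B4 G4 C5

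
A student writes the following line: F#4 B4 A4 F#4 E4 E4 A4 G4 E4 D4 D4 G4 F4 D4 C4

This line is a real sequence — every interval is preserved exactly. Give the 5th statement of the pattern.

Bb3 Eb4 Db4 Bb3 Ab3

Taking 5-note groups, the heads are F#4, E4, D4: the pattern moves down a 2nd.
Continuing the starts: C4 → Bb3.
From Bb3 the exact shape gives Bb3 Eb4 Db4 Bb3 Ab3.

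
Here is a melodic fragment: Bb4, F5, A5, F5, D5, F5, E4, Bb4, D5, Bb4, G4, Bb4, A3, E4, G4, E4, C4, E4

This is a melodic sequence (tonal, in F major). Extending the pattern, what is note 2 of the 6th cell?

G2

With 6-note cells, note 2 of each statement runs F5, Bb4, E4.
Carrying that down a 5th forward: A3 → D3 → G2.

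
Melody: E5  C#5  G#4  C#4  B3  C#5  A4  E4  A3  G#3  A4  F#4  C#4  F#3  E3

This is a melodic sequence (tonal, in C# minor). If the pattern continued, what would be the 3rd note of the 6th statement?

Grouping in 5s, the 3rd note of each cell is G#4, E4, C#4.
Carrying that down a 3rd forward: A3 → F#3 → D#3.

D#3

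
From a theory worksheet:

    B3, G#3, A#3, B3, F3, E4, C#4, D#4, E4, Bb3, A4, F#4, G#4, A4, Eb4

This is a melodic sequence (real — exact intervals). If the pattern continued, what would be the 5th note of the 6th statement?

With 5-note cells, note 5 of each statement runs F3, Bb3, Eb4.
Carrying that up a 4th forward: Ab4 → Db5 → Gb5.

Gb5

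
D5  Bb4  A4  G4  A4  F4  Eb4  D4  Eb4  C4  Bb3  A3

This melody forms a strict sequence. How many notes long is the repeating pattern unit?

Try groups of 4 (3 cells in 12 notes):
D5 Bb4 A4 G4 | A4 F4 Eb4 D4 | Eb4 C4 Bb3 A3
Every group is a transposition down a 4th of the one before; no shorter unit works.

4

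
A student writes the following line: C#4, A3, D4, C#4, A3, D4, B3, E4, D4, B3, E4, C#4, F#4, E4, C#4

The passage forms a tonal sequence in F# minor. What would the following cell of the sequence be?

F#4 D4 G#4 F#4 D4

Taking 5-note groups, the heads are C#4, D4, E4: the pattern moves up a 2nd.
So cell 4 is F#4 D4 G#4 F#4 D4.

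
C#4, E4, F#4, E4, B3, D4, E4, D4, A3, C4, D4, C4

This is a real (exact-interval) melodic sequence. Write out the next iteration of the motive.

The 4-note cells begin on C#4, B3, A3 — each down a 2nd from the last.
Statement 4 starts on G3 and keeps the same exact contour: G3 Bb3 C4 Bb3.

G3 Bb3 C4 Bb3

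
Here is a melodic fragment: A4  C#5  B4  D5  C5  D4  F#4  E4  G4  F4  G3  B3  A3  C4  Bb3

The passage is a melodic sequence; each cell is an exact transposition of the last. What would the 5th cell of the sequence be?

F2 A2 G2 Bb2 Ab2

Unit = 5 notes; the statements start on A4, D4, G3, moving down a 5th each time.
Carrying on: C3 → F2.
So cell 5 is F2 A2 G2 Bb2 Ab2.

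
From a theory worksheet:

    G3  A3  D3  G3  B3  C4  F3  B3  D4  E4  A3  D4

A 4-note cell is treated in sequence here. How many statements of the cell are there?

12 notes in groups of 4 gives 12/4 = 3 statements.
Starts: G3, B3, D4 — each up a 3rd.

3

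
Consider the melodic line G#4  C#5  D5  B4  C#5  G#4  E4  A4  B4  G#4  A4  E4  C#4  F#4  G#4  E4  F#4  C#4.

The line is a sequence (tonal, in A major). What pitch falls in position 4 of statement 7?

D3

With 6-note cells, note 4 of each statement runs B4, G#4, E4.
Extending down a 3rd: C#4 → A3 → F#3 → D3.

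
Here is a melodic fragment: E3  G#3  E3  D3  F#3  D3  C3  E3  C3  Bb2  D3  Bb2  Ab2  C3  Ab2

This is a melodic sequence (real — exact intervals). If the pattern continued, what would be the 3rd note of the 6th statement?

Grouping in 3s, the 3rd note of each cell is E3, D3, C3, Bb2, Ab2.
From Ab2, down a 2nd gives Gb2.

Gb2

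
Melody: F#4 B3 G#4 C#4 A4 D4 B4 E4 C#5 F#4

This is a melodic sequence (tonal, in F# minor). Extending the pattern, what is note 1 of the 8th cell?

F#5

With 2-note cells, note 1 of each statement runs F#4, G#4, A4, B4, C#5.
Extending up a 2nd: D5 → E5 → F#5.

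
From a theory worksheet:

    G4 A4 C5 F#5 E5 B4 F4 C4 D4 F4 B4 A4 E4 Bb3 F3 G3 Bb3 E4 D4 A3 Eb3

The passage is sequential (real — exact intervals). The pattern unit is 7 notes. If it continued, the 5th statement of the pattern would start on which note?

Eb2

Taking 7-note groups, the heads are G4, C4, F3: the pattern moves down a 5th.
Continuing: Bb2 → Eb2. Statement 5 starts on Eb2.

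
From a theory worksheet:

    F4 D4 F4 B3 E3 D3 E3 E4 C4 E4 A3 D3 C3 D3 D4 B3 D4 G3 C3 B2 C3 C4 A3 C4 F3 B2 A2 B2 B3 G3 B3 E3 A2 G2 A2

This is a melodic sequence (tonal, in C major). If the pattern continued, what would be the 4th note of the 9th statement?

With 7-note cells, note 4 of each statement runs B3, A3, G3, F3, E3.
Carrying that down a 2nd forward: D3 → C3 → B2 → A2.

A2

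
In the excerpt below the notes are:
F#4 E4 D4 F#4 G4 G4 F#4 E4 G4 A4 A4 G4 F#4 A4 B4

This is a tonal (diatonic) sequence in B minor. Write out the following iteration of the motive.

B4 A4 G4 B4 C#5

Unit = 5 notes; the statements start on F#4, G4, A4, moving up a 2nd each time.
So cell 4 is B4 A4 G4 B4 C#5.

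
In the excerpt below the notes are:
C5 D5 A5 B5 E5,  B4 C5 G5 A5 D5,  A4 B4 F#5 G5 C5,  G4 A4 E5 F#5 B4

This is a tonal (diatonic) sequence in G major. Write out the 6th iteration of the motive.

Taking 5-note groups, the heads are C5, B4, A4, G4: the pattern moves down a 2nd.
Continuing the starts: F#4 → E4.
From E4 the diatonic shape gives E4 F#4 C5 D5 G4.

E4 F#4 C5 D5 G4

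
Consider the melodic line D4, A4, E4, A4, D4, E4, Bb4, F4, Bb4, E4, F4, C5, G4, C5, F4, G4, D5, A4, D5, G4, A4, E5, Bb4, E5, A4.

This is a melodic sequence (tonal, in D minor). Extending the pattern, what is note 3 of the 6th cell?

C5

With 5-note cells, note 3 of each statement runs E4, F4, G4, A4, Bb4.
Each moves up a 2nd; the next is C5.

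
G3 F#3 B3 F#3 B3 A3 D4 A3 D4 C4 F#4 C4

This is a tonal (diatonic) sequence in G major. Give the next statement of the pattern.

Taking 4-note groups, the heads are G3, B3, D4: the pattern moves up a 3rd.
So cell 4 is F#4 E4 A4 E4.

F#4 E4 A4 E4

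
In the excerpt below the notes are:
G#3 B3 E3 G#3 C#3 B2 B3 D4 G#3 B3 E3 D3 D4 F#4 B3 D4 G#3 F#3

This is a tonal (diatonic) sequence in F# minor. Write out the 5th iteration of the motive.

A4 C#5 F#4 A4 D4 C#4

Taking 6-note groups, the heads are G#3, B3, D4: the pattern moves up a 3rd.
Carrying on: F#4 → A4.
So cell 5 is A4 C#5 F#4 A4 D4 C#4.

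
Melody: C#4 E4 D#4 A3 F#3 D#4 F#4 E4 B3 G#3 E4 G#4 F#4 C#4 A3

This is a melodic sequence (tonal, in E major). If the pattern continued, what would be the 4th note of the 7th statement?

The unit is 5 notes. Position-4 pitches of the 3 shown cells: A3, B3, C#4.
Extending up a 2nd: D#4 → E4 → F#4 → G#4.

G#4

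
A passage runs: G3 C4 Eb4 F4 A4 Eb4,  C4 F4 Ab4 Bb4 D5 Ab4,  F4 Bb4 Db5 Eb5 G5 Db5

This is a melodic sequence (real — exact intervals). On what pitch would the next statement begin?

Unit = 6 notes; the statements start on G3, C4, F4, moving up a 4th each time.
The next head, up a 4th from F4, is Bb4.

Bb4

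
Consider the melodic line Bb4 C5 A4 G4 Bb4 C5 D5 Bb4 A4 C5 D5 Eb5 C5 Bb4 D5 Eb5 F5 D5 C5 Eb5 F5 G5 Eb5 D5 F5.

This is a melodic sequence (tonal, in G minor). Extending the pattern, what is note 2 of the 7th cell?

With 5-note cells, note 2 of each statement runs C5, D5, Eb5, F5, G5.
Each moves up a 2nd. Continuing: A5 → Bb5.

Bb5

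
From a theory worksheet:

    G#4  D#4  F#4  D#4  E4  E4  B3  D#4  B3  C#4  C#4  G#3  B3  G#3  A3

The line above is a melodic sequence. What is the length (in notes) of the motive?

5

There are 15 notes; a 5-note unit gives 3 cells:
G#4 D#4 F#4 D#4 E4 | E4 B3 D#4 B3 C#4 | C#4 G#3 B3 G#3 A3
Every group is a transposition down a 3rd of the one before; no shorter unit works.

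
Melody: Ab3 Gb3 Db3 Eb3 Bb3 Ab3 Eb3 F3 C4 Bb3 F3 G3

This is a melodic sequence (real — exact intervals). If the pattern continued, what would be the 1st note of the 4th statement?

With 4-note cells, note 1 of each statement runs Ab3, Bb3, C4.
One more up a 2nd gives D4.

D4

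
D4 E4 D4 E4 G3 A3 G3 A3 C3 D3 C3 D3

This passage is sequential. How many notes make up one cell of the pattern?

There are 12 notes; a 4-note unit gives 3 cells:
D4 E4 D4 E4 | G3 A3 G3 A3 | C3 D3 C3 D3
That's a consistent down a 5th shift per cell, and no other grouping gives one.

4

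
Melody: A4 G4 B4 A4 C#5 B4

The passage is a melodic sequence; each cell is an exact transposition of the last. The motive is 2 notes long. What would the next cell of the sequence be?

Unit = 2 notes; the statements start on A4, B4, C#5, moving up a 2nd each time.
So cell 4 is D#5 C#5.

D#5 C#5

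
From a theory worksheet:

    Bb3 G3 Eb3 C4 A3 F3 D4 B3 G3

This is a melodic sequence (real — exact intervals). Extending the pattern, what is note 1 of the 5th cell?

F#4

Grouping in 3s, the 1st note of each cell is Bb3, C4, D4.
Extending up a 2nd: E4 → F#4.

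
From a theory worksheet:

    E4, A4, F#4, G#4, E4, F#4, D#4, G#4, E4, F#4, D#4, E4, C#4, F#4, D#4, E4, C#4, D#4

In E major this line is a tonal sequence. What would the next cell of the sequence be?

B3 E4 C#4 D#4 B3 C#4

With a 6-note motive the entries are E4, D#4, C#4, each down a 2nd from the previous.
Statement 4 starts on B3 and keeps the same diatonic contour: B3 E4 C#4 D#4 B3 C#4.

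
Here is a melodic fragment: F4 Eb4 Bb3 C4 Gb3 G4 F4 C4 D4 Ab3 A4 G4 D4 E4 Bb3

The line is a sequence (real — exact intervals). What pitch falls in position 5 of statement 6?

With 5-note cells, note 5 of each statement runs Gb3, Ab3, Bb3.
Extending up a 2nd: C4 → D4 → E4.

E4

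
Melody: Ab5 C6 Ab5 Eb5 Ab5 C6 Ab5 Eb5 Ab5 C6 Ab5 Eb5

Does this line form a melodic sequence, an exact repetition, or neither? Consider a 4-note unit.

Each 4-note cell is identical (Ab5 C6 Ab5 Eb5), restated at the same pitch.

repetition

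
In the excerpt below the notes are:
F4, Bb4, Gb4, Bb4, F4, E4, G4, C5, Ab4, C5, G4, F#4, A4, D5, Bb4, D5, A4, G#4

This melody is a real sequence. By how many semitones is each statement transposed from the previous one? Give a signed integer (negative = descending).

With a 6-note motive the entries are F4, G4, A4, each up a 2nd from the previous.
F4→G4 is 67 − 65 = 2 semitones.

2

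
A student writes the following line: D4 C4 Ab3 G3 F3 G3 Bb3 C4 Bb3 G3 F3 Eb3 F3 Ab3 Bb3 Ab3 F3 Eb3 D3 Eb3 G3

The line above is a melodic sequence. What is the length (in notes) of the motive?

There are 21 notes; a 7-note unit gives 3 cells:
D4 C4 Ab3 G3 F3 G3 Bb3 | C4 Bb3 G3 F3 Eb3 F3 Ab3 | Bb3 Ab3 F3 Eb3 D3 Eb3 G3
That's a consistent down a 2nd shift per cell, and no other grouping gives one.

7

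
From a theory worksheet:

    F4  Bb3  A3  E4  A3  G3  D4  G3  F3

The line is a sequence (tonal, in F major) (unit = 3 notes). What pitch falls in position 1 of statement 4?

C4

With 3-note cells, note 1 of each statement runs F4, E4, D4.
One more down a 2nd gives C4.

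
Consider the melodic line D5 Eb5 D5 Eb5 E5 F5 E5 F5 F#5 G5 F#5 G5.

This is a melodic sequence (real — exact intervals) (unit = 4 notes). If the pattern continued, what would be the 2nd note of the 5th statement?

B5

The unit is 4 notes. Position-2 pitches of the 3 shown cells: Eb5, F5, G5.
Each moves up a 2nd. Continuing: A5 → B5.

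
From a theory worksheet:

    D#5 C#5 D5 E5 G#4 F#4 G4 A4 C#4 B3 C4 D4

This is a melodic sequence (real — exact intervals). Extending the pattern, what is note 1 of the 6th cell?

With 4-note cells, note 1 of each statement runs D#5, G#4, C#4.
Extending down a 5th: F#3 → B2 → E2.

E2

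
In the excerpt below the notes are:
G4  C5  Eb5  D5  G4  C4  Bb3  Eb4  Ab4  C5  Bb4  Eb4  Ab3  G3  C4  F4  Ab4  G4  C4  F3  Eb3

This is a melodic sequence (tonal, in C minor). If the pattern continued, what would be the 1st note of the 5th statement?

The unit is 7 notes. Position-1 pitches of the 3 shown cells: G4, Eb4, C4.
Extending down a 3rd: Ab3 → F3.

F3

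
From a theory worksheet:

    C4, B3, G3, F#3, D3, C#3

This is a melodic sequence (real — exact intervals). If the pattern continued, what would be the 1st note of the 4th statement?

A2

The unit is 2 notes. Position-1 pitches of the 3 shown cells: C4, G3, D3.
One more down a 4th gives A2.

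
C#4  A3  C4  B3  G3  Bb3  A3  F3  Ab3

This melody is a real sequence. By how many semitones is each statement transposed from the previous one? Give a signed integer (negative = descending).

Taking 3-note groups, the heads are C#4, B3, A3: the pattern moves down a 2nd.
C#4 to B3 spans -2 semitones.

-2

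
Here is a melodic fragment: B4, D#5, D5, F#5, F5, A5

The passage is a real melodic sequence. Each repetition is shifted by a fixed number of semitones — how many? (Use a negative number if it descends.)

With a 2-note motive the entries are B4, D5, F5, each up a 3rd from the previous.
B4→D5 is 74 − 71 = 3 semitones.

3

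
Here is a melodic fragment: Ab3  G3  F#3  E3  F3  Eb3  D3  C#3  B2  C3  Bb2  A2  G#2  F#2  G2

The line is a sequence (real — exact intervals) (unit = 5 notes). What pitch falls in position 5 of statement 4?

With 5-note cells, note 5 of each statement runs F3, C3, G2.
One more down a 4th gives D2.

D2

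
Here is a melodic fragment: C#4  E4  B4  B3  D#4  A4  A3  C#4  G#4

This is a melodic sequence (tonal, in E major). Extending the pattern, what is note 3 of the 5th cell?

E4

Grouping in 3s, the 3rd note of each cell is B4, A4, G#4.
Carrying that down a 2nd forward: F#4 → E4.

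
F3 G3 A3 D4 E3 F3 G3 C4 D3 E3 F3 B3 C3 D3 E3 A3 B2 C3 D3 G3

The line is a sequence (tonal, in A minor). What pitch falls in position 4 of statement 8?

Grouping in 4s, the 4th note of each cell is D4, C4, B3, A3, G3.
Extending down a 2nd: F3 → E3 → D3.

D3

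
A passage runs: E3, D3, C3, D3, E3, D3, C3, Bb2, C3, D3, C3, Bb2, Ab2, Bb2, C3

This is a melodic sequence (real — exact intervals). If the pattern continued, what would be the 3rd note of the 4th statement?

With 5-note cells, note 3 of each statement runs C3, Bb2, Ab2.
From Ab2, down a 2nd gives Gb2.

Gb2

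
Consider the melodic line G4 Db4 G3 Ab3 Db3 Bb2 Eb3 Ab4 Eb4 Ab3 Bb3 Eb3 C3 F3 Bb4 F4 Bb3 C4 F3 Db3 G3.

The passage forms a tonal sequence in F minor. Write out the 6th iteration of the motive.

Eb5 Bb4 Eb4 F4 Bb3 G3 C4

The 7-note cells begin on G4, Ab4, Bb4 — each up a 2nd from the last.
Extending up a 2nd: C5 → Db5 → Eb5.
Statement 6 starts on Eb5 and keeps the same diatonic contour: Eb5 Bb4 Eb4 F4 Bb3 G3 C4.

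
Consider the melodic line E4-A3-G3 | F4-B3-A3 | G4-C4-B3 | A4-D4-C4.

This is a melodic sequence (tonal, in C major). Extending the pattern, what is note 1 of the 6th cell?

The unit is 3 notes. Position-1 pitches of the 4 shown cells: E4, F4, G4, A4.
Carrying that up a 2nd forward: B4 → C5.

C5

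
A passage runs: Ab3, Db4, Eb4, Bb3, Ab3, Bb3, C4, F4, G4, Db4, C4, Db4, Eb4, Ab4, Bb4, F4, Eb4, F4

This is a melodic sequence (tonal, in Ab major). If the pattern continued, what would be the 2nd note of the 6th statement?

Grouping in 6s, the 2nd note of each cell is Db4, F4, Ab4.
Carrying that up a 3rd forward: C5 → Eb5 → G5.

G5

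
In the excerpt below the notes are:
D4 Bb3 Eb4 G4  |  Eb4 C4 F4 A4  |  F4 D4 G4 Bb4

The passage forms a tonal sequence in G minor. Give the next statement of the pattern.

G4 Eb4 A4 C5

With a 4-note motive the entries are D4, Eb4, F4, each up a 2nd from the previous.
Statement 4 starts on G4 and keeps the same diatonic contour: G4 Eb4 A4 C5.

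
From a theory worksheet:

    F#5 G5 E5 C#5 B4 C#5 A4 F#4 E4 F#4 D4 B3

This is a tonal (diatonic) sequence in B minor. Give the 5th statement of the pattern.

With a 4-note motive the entries are F#5, B4, E4, each down a 5th from the previous.
Extending down a 5th: A3 → D3.
So cell 5 is D3 E3 C#3 A2.

D3 E3 C#3 A2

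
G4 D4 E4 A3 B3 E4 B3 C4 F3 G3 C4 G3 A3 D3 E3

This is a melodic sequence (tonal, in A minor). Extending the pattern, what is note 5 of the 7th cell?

With 5-note cells, note 5 of each statement runs B3, G3, E3.
Each moves down a 3rd. Continuing: C3 → A2 → F2 → D2.

D2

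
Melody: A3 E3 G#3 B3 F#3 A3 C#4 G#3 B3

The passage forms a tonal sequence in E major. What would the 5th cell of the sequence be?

E4 B3 D#4

With a 3-note motive the entries are A3, B3, C#4, each up a 2nd from the previous.
Carrying on: D#4 → E4.
So cell 5 is E4 B3 D#4.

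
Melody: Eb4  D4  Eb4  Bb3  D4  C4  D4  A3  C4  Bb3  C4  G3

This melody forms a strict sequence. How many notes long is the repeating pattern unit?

Try groups of 4 (3 cells in 12 notes):
Eb4 D4 Eb4 Bb3 | D4 C4 D4 A3 | C4 Bb3 C4 G3
That's a consistent down a 2nd shift per cell, and no other grouping gives one.

4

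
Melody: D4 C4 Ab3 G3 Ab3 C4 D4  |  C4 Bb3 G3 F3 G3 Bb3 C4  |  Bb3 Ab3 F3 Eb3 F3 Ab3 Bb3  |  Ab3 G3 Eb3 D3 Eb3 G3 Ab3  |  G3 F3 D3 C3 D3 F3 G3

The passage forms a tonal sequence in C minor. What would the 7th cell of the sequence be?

Eb3 D3 Bb2 Ab2 Bb2 D3 Eb3

Unit = 7 notes; the statements start on D4, C4, Bb3, Ab3, G3, moving down a 2nd each time.
Continuing the starts: F3 → Eb3.
From Eb3 the diatonic shape gives Eb3 D3 Bb2 Ab2 Bb2 D3 Eb3.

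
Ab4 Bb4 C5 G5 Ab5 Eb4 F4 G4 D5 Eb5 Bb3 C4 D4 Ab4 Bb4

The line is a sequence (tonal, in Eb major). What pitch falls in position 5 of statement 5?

Grouping in 5s, the 5th note of each cell is Ab5, Eb5, Bb4.
Each moves down a 4th. Continuing: F4 → C4.

C4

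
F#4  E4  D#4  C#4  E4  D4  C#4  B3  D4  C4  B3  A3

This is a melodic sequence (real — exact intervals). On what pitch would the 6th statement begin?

Ab3

The 4-note cells begin on F#4, E4, D4 — each down a 2nd from the last.
Continuing: C4 → Bb3 → Ab3. Statement 6 starts on Ab3.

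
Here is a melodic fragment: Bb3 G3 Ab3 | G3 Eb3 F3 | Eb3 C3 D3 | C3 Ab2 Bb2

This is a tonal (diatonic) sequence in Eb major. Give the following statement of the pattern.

Ab2 F2 G2

The 3-note cells begin on Bb3, G3, Eb3, C3 — each down a 3rd from the last.
Statement 5 starts on Ab2 and keeps the same diatonic contour: Ab2 F2 G2.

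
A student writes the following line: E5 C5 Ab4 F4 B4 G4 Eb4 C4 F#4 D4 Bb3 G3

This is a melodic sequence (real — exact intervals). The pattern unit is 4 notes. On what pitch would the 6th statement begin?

Taking 4-note groups, the heads are E5, B4, F#4: the pattern moves down a 4th.
Continuing: C#4 → G#3 → D#3. Statement 6 starts on D#3.

D#3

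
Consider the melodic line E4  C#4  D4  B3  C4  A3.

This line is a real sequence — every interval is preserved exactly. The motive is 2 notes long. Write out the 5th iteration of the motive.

Ab3 F3

Unit = 2 notes; the statements start on E4, D4, C4, moving down a 2nd each time.
Extending down a 2nd: Bb3 → Ab3.
So cell 5 is Ab3 F3.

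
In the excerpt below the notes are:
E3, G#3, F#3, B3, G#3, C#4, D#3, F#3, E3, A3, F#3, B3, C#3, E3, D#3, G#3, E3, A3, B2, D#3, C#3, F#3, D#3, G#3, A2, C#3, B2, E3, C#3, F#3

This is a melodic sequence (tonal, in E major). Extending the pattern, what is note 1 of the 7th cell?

The unit is 6 notes. Position-1 pitches of the 5 shown cells: E3, D#3, C#3, B2, A2.
Carrying that down a 2nd forward: G#2 → F#2.

F#2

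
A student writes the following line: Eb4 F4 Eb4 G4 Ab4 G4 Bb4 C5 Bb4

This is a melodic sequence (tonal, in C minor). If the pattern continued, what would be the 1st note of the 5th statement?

F5

The unit is 3 notes. Position-1 pitches of the 3 shown cells: Eb4, G4, Bb4.
Each moves up a 3rd. Continuing: D5 → F5.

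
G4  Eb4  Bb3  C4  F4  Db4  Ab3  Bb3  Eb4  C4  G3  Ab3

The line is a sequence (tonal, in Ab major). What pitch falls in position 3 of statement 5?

With 4-note cells, note 3 of each statement runs Bb3, Ab3, G3.
Carrying that down a 2nd forward: F3 → Eb3.

Eb3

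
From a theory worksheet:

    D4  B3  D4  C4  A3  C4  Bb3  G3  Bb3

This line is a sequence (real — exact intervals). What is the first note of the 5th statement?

The 3-note cells begin on D4, C4, Bb3 — each down a 2nd from the last.
Continuing: Ab3 → Gb3. Statement 5 starts on Gb3.

Gb3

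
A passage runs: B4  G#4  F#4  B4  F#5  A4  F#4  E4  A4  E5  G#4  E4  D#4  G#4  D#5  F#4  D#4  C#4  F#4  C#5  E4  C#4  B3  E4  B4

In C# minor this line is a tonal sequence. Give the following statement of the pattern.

D#4 B3 A3 D#4 A4

Unit = 5 notes; the statements start on B4, A4, G#4, F#4, E4, moving down a 2nd each time.
Statement 6 starts on D#4 and keeps the same diatonic contour: D#4 B3 A3 D#4 A4.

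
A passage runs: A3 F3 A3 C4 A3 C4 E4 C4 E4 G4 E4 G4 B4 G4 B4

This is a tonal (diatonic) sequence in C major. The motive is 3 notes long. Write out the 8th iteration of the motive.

The 3-note cells begin on A3, C4, E4, G4, B4 — each up a 3rd from the last.
Carrying on: D5 → F5 → A5.
Statement 8 starts on A5 and keeps the same diatonic contour: A5 F5 A5.

A5 F5 A5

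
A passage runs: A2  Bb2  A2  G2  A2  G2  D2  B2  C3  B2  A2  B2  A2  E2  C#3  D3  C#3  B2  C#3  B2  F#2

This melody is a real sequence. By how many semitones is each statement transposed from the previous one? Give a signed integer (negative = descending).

Taking 7-note groups, the heads are A2, B2, C#3: the pattern moves up a 2nd.
Counting half-steps from A2 to B2: 2.

2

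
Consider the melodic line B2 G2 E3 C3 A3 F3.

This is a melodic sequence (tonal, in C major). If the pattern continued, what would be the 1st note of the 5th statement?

G4

With 2-note cells, note 1 of each statement runs B2, E3, A3.
Extending up a 4th: D4 → G4.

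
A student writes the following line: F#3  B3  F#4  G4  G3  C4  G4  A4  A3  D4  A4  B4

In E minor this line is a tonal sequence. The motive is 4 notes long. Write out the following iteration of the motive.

The 4-note cells begin on F#3, G3, A3 — each up a 2nd from the last.
Statement 4 starts on B3 and keeps the same diatonic contour: B3 E4 B4 C5.

B3 E4 B4 C5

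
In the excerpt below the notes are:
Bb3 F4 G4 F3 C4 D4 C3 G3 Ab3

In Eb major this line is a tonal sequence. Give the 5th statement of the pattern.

The 3-note cells begin on Bb3, F3, C3 — each down a 4th from the last.
Carrying on: G2 → D2.
From D2 the diatonic shape gives D2 Ab2 Bb2.

D2 Ab2 Bb2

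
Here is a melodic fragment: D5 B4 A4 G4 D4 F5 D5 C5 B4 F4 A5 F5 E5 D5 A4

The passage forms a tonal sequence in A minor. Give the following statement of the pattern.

Unit = 5 notes; the statements start on D5, F5, A5, moving up a 3rd each time.
Statement 4 starts on C6 and keeps the same diatonic contour: C6 A5 G5 F5 C5.

C6 A5 G5 F5 C5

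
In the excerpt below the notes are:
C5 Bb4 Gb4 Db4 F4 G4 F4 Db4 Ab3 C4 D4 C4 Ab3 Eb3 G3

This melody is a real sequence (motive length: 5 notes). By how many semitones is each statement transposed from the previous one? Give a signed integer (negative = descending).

-5

The 5-note cells begin on C5, G4, D4 — each down a 4th from the last.
Counting half-steps from C5 to G4: -5.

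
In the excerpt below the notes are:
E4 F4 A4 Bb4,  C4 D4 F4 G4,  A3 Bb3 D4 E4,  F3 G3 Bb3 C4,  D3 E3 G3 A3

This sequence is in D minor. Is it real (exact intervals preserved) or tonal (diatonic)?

tonal

Every note is diatonic to D minor.
Cell 1 has +1 semitones from note 1 to 2, but cell 2 has +2 — the interval quality changes while the contour stays the same, which is the hallmark of a tonal sequence.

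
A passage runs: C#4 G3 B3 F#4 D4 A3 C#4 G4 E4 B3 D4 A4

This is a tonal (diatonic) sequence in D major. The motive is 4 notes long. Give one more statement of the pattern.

F#4 C#4 E4 B4

With a 4-note motive the entries are C#4, D4, E4, each up a 2nd from the previous.
So cell 4 is F#4 C#4 E4 B4.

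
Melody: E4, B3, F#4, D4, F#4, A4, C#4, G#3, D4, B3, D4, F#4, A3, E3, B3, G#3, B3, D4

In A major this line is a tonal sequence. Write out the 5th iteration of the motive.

D3 A2 E3 C#3 E3 G#3

The 6-note cells begin on E4, C#4, A3 — each down a 3rd from the last.
Carrying on: F#3 → D3.
From D3 the diatonic shape gives D3 A2 E3 C#3 E3 G#3.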